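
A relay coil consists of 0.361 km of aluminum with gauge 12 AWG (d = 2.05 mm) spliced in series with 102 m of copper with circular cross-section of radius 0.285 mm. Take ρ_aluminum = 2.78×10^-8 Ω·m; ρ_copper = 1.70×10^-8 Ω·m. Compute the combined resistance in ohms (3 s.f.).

9.84 Ω

Segment 1: A = π(2.05/2 mm)² = π(1.0250e-03 m)² = 3.301e-06 m²
R₁ = ρL/A = (2.78×10^-8)(361)/(3.301e-06) = 3.041 Ω
Segment 2: A = πr² = π(2.8500e-04 m)² = 2.552e-07 m²
R₂ = (1.70×10^-8)(102)/(2.552e-07) = 6.795 Ω
R = R₁ + R₂ = 9.84 Ω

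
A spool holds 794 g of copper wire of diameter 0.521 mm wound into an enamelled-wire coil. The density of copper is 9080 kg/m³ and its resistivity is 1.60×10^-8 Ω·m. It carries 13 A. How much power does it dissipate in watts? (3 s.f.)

5200 W

A = π(d/2)² = π(2.6050e-04 m)² = 2.1319e-07 m²
L = m/(density·A) = 0.794/(9080×2.1319e-07) = 410.2 m
R = ρL/A = (1.60×10^-8)(410.2)/(2.1319e-07) = 30.78 Ω
P = I²R = (13)² × 30.78 = 5200 W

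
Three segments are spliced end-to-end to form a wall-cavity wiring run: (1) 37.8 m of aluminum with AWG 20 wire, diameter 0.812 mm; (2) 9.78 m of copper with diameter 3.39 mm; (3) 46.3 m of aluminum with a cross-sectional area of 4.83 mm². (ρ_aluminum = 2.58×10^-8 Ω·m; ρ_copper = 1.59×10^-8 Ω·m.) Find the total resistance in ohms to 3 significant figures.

2.15 Ω

Seg 1: A = π(0.812/2 mm)² = π(4.0600e-04 m)² = 5.178e-07 m²
R_1 = (2.58×10^-8)(37.8)/(5.178e-07) = 1.883 Ω
Seg 2: A = π(d/2)² = π(1.6950e-03 m)² = 9.026e-06 m²
R_2 = (1.59×10^-8)(9.78)/(9.026e-06) = 0.01723 Ω
Seg 3: A = 4.83 mm² = 4.830e-06 m²
R_3 = (2.58×10^-8)(46.3)/(4.830e-06) = 0.2473 Ω
R_total = R_1 + R_2 + R_3 = 2.15 Ω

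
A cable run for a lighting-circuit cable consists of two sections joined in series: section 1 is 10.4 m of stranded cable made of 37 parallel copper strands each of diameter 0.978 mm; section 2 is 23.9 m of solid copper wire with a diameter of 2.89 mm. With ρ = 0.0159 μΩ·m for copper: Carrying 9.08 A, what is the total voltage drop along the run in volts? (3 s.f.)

0.580 V

ρ = 0.0159 μΩ·m = 1.59×10^-8 Ω·m
Section 1: A_strand = π(4.8900e-04)² = 7.512e-07 m²; R₁ = ρL/(N·A_s) = (1.59×10^-8)(10.4)/(37×7.512e-07) = 0.005949 Ω
Section 2: A = π(d/2)² = π(1.4450e-03 m)² = 6.560e-06 m²
R₂ = (1.59×10^-8)(23.9)/(6.560e-06) = 0.05793 Ω
R = R₁ + R₂ = 0.06388 Ω
V = IR = 9.08 × 0.06388 = 0.580 V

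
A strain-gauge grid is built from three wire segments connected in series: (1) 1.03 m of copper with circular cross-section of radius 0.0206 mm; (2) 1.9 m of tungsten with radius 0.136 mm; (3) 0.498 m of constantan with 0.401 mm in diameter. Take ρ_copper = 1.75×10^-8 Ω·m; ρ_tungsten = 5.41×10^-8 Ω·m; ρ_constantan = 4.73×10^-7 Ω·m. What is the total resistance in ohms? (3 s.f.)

17.2 Ω

Seg 1: A = πr² = π(2.0600e-05 m)² = 1.333e-09 m²
R_1 = (1.75×10^-8)(1.03)/(1.333e-09) = 13.52 Ω
Seg 2: A = πr² = π(1.3600e-04 m)² = 5.811e-08 m²
R_2 = (5.41×10^-8)(1.9)/(5.811e-08) = 1.769 Ω
Seg 3: A = π(d/2)² = π(2.0050e-04 m)² = 1.263e-07 m²
R_3 = (4.73×10^-7)(0.498)/(1.263e-07) = 1.865 Ω
R_total = R_1 + R_2 + R_3 = 17.2 Ω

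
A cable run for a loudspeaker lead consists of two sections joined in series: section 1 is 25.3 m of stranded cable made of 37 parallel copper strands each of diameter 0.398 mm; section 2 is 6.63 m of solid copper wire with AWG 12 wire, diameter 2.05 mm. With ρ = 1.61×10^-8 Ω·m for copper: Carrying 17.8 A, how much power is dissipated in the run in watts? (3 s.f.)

38.3 W

Section 1: A_strand = π(1.9900e-04)² = 1.244e-07 m²; R₁ = ρL/(N·A_s) = (1.61×10^-8)(25.3)/(37×1.244e-07) = 0.08849 Ω
Section 2: A = π(2.05/2 mm)² = π(1.0250e-03 m)² = 3.301e-06 m²
R₂ = (1.61×10^-8)(6.63)/(3.301e-06) = 0.03234 Ω
R = R₁ + R₂ = 0.1208 Ω
P = I²R = (17.8)² × 0.1208 = 38.3 W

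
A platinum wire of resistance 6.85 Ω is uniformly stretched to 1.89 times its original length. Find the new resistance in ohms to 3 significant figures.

Volume constant ⇒ A' = A/k with k = 1.89. R' = ρ(kL)/(A/k) = k²R.
R' = 3.572 × 6.85 = 24.5 Ω

24.5 Ω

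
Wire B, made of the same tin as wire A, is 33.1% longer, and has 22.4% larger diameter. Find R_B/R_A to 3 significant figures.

R ∝ L/d², so R_B/R_A = (1 + 33.1/100) × (1 + 22.4/100)⁻²
= 1.331 × 0.6675 = 0.888

0.888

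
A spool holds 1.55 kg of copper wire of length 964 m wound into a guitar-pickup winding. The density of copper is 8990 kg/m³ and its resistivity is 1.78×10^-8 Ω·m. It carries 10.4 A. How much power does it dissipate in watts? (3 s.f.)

10400 W

A = m/(density·L) = 1.55/(8990×964) = 1.7885e-07 m²
R = ρL/A = (1.78×10^-8)(964)/(1.7885e-07) = 95.94 Ω
P = I²R = (10.4)² × 95.94 = 10400 W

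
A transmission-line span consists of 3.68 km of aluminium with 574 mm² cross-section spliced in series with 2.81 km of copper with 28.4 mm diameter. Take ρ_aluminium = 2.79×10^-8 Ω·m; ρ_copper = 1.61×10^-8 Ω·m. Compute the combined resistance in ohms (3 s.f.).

0.250 Ω

Segment 1: A = 574 mm² = 5.740e-04 m²
R₁ = ρL/A = (2.79×10^-8)(3680)/(5.740e-04) = 0.1789 Ω
Segment 2: A = π(d/2)² = π(1.4200e-02 m)² = 6.335e-04 m²
R₂ = (1.61×10^-8)(2810)/(6.335e-04) = 0.07142 Ω
R = R₁ + R₂ = 0.250 Ω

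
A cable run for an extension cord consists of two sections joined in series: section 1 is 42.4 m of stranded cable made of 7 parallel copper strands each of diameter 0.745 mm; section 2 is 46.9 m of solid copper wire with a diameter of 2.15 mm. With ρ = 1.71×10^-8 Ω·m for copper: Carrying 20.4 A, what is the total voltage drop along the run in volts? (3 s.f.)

9.35 V

Section 1: A_strand = π(3.7250e-04)² = 4.359e-07 m²; R₁ = ρL/(N·A_s) = (1.71×10^-8)(42.4)/(7×4.359e-07) = 0.2376 Ω
Section 2: A = π(d/2)² = π(1.0750e-03 m)² = 3.631e-06 m²
R₂ = (1.71×10^-8)(46.9)/(3.631e-06) = 0.2209 Ω
R = R₁ + R₂ = 0.4585 Ω
V = IR = 20.4 × 0.4585 = 9.35 V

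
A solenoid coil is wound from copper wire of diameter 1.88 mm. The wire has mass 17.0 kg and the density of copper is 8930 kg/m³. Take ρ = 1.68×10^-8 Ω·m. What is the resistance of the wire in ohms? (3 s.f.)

A = π(d/2)² = π(9.4000e-04 m)² = 2.7759e-06 m²
L = m/(density·A) = 17/(8930×2.7759e-06) = 685.8 m
R = ρL/A = (1.68×10^-8)(685.8)/(2.7759e-06) = 4.15 Ω

4.15 Ω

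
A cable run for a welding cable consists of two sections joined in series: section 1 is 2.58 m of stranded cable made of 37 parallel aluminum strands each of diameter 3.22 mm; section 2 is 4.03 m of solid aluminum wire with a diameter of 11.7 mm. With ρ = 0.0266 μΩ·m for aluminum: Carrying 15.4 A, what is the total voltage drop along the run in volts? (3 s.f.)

0.0189 V

ρ = 0.0266 μΩ·m = 2.66×10^-8 Ω·m
Section 1: A_strand = π(1.6100e-03)² = 8.143e-06 m²; R₁ = ρL/(N·A_s) = (2.66×10^-8)(2.58)/(37×8.143e-06) = 2.278×10^-4 Ω
Section 2: A = π(d/2)² = π(5.8500e-03 m)² = 1.075e-04 m²
R₂ = (2.66×10^-8)(4.03)/(1.075e-04) = 9.971×10^-4 Ω
R = R₁ + R₂ = 0.001225 Ω
V = IR = 15.4 × 0.001225 = 0.0189 V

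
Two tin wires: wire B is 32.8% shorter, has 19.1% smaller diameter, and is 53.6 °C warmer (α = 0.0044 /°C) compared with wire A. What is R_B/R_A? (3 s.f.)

1.27

R ∝ ρL/d² with ρ ∝ (1+αΔT), so R_B/R_A = (1 − 32.8/100) × (1 − 19.1/100)⁻² × (1 + 0.0044×53.6)
= 0.672 × 1.528 × 1.236 = 1.27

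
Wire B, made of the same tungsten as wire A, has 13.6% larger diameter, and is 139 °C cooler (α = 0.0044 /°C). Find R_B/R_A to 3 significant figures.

R ∝ ρL/d² with ρ ∝ (1+αΔT), so R_B/R_A = (1 + 13.6/100)⁻² × (1 − 0.0044×139)
= 0.7749 × 0.3884 = 0.301

0.301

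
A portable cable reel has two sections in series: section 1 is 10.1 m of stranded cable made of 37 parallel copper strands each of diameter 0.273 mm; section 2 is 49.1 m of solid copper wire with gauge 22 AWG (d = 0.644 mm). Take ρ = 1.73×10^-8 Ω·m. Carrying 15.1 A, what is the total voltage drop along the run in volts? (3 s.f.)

Section 1: A_strand = π(1.3650e-04)² = 5.853e-08 m²; R₁ = ρL/(N·A_s) = (1.73×10^-8)(10.1)/(37×5.853e-08) = 0.08068 Ω
Section 2: A = π(0.644/2 mm)² = π(3.2200e-04 m)² = 3.257e-07 m²
R₂ = (1.73×10^-8)(49.1)/(3.257e-07) = 2.608 Ω
R = R₁ + R₂ = 2.688 Ω
V = IR = 15.1 × 2.688 = 40.6 V

40.6 V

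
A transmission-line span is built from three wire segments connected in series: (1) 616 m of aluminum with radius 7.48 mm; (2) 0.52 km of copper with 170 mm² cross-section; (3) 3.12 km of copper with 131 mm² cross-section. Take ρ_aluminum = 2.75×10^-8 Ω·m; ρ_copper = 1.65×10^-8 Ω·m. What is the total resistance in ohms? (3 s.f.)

Seg 1: A = πr² = π(7.4800e-03 m)² = 1.758e-04 m²
R_1 = (2.75×10^-8)(616)/(1.758e-04) = 0.09637 Ω
Seg 2: A = 170 mm² = 1.700e-04 m²
R_2 = (1.65×10^-8)(520)/(1.700e-04) = 0.05047 Ω
Seg 3: A = 131 mm² = 1.310e-04 m²
R_3 = (1.65×10^-8)(3120)/(1.310e-04) = 0.393 Ω
R_total = R_1 + R_2 + R_3 = 0.540 Ω

0.540 Ω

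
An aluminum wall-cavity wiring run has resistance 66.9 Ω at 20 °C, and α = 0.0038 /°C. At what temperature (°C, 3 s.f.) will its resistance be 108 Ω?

R = R₀(1 + α(T − T₀)) ⇒ T = T₀ + (R/R₀ − 1)/α
T = 20 + (108/66.9 − 1)/0.0038 = 20 + (0.6143)/0.0038 = 182 °C

182 °C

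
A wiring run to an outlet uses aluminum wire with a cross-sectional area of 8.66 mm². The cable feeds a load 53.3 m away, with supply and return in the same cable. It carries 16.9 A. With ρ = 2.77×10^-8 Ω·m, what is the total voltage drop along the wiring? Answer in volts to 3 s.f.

A = 8.66 mm² = 8.660e-06 m²
Total conductor length (both ways) L = 2 × 53.3 = 106.6 m
R = ρL/A = (2.77×10^-8)(106.6)/(8.660e-06) = 0.341 Ω
V = IR = 16.9 × 0.341 = 5.76 V

5.76 V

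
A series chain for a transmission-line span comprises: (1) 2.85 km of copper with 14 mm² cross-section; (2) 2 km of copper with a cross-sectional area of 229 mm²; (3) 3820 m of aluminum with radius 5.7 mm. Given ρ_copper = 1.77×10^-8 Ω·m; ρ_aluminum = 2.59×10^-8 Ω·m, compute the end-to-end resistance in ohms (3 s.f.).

4.73 Ω

Seg 1: A = 14 mm² = 1.400e-05 m²
R_1 = (1.77×10^-8)(2850)/(1.400e-05) = 3.603 Ω
Seg 2: A = 229 mm² = 2.290e-04 m²
R_2 = (1.77×10^-8)(2000)/(2.290e-04) = 0.1546 Ω
Seg 3: A = πr² = π(5.7000e-03 m)² = 1.021e-04 m²
R_3 = (2.59×10^-8)(3820)/(1.021e-04) = 0.9693 Ω
R_total = R_1 + R_2 + R_3 = 4.73 Ω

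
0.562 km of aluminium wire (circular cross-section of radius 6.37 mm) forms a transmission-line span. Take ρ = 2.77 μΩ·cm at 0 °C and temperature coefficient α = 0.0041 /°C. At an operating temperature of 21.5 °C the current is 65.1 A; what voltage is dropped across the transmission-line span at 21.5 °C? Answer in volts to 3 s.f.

8.65 V

ρ = 2.77 μΩ·cm = 2.77×10^-8 Ω·m
A = πr² = π(6.3700e-03 m)² = 1.275e-04 m²
R₍0₎ = ρL/A = (2.77×10^-8)(562)/(1.275e-04) = 0.1221 Ω
R₍21.5₎ = R₍0₎(1 + αΔT) = 0.1221 × (1 + 0.0041×21.5) = 0.1329 Ω
V = IR = 65.1 × 0.1329 = 8.65 V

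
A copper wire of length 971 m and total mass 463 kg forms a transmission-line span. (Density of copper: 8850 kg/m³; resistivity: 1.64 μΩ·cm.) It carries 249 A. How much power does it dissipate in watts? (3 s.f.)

ρ = 1.64 μΩ·cm = 1.64×10^-8 Ω·m
A = m/(density·L) = 463/(8850×971) = 5.3879e-05 m²
R = ρL/A = (1.64×10^-8)(971)/(5.3879e-05) = 0.2956 Ω
P = I²R = (249)² × 0.2956 = 18300 W

18300 W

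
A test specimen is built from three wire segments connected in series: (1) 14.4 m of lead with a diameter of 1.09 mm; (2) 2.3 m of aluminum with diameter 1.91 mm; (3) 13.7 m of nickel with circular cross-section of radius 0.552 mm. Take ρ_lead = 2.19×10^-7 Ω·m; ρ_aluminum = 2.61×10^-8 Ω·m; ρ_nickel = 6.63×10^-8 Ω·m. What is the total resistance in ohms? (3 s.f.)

Seg 1: A = π(d/2)² = π(5.4500e-04 m)² = 9.331e-07 m²
R_1 = (2.19×10^-7)(14.4)/(9.331e-07) = 3.38 Ω
Seg 2: A = π(d/2)² = π(9.5500e-04 m)² = 2.865e-06 m²
R_2 = (2.61×10^-8)(2.3)/(2.865e-06) = 0.02095 Ω
Seg 3: A = πr² = π(5.5200e-04 m)² = 9.573e-07 m²
R_3 = (6.63×10^-8)(13.7)/(9.573e-07) = 0.9489 Ω
R_total = R_1 + R_2 + R_3 = 4.35 Ω

4.35 Ω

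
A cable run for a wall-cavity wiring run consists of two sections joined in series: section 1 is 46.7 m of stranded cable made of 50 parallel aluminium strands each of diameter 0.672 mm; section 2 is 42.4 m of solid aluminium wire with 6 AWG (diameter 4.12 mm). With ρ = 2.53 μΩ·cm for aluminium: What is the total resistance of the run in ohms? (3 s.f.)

ρ = 2.53 μΩ·cm = 2.53×10^-8 Ω·m
Section 1: A_strand = π(3.3600e-04)² = 3.547e-07 m²; R₁ = ρL/(N·A_s) = (2.53×10^-8)(46.7)/(50×3.547e-07) = 0.06663 Ω
Section 2: A = π(4.12/2 mm)² = π(2.0600e-03 m)² = 1.333e-05 m²
R₂ = (2.53×10^-8)(42.4)/(1.333e-05) = 0.08046 Ω
R = R₁ + R₂ = 0.147 Ω

0.147 Ω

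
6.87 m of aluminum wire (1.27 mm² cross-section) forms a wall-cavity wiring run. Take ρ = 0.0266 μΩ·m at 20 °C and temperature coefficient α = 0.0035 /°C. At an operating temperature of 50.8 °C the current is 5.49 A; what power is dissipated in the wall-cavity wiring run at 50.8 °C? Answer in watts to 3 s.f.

ρ = 0.0266 μΩ·m = 2.66×10^-8 Ω·m
A = 1.27 mm² = 1.270e-06 m²
R₍20₎ = ρL/A = (2.66×10^-8)(6.87)/(1.270e-06) = 0.1439 Ω
R₍50.8₎ = R₍20₎(1 + αΔT) = 0.1439 × (1 + 0.0035×30.8) = 0.1594 Ω
P = I²R = (5.49)² × 0.1594 = 4.80 W

4.80 W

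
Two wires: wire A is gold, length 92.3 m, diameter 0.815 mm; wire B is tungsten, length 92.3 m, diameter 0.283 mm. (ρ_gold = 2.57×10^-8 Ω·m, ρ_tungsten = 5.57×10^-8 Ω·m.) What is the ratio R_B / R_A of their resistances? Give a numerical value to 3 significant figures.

18.0

R ∝ ρL/d², so R_B/R_A = (ρ_B/ρ_A) × (d_A/d_B)²
= (5.57×10^-8/2.57×10^-8) × (0.815/0.283)² = 18.0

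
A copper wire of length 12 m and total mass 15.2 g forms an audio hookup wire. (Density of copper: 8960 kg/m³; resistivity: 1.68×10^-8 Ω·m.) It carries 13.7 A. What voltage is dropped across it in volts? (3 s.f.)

A = m/(density·L) = 0.0152/(8960×12) = 1.4137e-07 m²
R = ρL/A = (1.68×10^-8)(12)/(1.4137e-07) = 1.426 Ω
V = IR = 13.7 × 1.426 = 19.5 V

19.5 V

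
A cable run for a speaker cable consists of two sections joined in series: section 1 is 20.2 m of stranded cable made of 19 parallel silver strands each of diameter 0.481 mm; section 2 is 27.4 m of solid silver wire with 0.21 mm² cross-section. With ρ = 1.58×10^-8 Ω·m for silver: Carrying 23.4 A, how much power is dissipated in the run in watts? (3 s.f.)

1180 W

Section 1: A_strand = π(2.4050e-04)² = 1.817e-07 m²; R₁ = ρL/(N·A_s) = (1.58×10^-8)(20.2)/(19×1.817e-07) = 0.09244 Ω
Section 2: A = 0.21 mm² = 2.100e-07 m²
R₂ = (1.58×10^-8)(27.4)/(2.100e-07) = 2.062 Ω
R = R₁ + R₂ = 2.154 Ω
P = I²R = (23.4)² × 2.154 = 1180 W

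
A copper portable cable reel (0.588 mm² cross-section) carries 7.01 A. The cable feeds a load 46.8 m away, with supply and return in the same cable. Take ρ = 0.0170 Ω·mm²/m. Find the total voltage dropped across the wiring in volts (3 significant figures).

19.0 V

ρ = 0.0170 Ω·mm²/m = 1.70×10^-8 Ω·m
A = 0.588 mm² = 5.880e-07 m²
Total conductor length (both ways) L = 2 × 46.8 = 93.6 m
R = ρL/A = (1.70×10^-8)(93.6)/(5.880e-07) = 2.706 Ω
V = IR = 7.01 × 2.706 = 19.0 V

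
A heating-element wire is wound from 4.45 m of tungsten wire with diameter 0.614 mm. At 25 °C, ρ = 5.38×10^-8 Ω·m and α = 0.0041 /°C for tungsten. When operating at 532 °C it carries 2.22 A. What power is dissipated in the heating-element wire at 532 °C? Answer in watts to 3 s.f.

A = π(d/2)² = π(3.0700e-04 m)² = 2.961e-07 m²
R₍25₎ = ρL/A = (5.38×10^-8)(4.45)/(2.961e-07) = 0.8086 Ω
R₍532₎ = R₍25₎(1 + αΔT) = 0.8086 × (1 + 0.0041×507) = 2.489 Ω
P = I²R = (2.22)² × 2.489 = 12.3 W

12.3 W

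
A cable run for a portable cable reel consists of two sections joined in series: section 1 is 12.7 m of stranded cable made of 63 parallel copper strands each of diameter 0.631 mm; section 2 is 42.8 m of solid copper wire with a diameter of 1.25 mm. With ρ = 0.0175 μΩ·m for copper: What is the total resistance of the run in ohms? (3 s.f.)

ρ = 0.0175 μΩ·m = 1.75×10^-8 Ω·m
Section 1: A_strand = π(3.1550e-04)² = 3.127e-07 m²; R₁ = ρL/(N·A_s) = (1.75×10^-8)(12.7)/(63×3.127e-07) = 0.01128 Ω
Section 2: A = π(d/2)² = π(6.2500e-04 m)² = 1.227e-06 m²
R₂ = (1.75×10^-8)(42.8)/(1.227e-06) = 0.6103 Ω
R = R₁ + R₂ = 0.622 Ω

0.622 Ω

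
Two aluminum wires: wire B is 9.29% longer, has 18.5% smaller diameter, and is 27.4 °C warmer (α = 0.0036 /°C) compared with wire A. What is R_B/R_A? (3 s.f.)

R ∝ ρL/d² with ρ ∝ (1+αΔT), so R_B/R_A = (1 + 9.29/100) × (1 − 18.5/100)⁻² × (1 + 0.0036×27.4)
= 1.093 × 1.506 × 1.099 = 1.81

1.81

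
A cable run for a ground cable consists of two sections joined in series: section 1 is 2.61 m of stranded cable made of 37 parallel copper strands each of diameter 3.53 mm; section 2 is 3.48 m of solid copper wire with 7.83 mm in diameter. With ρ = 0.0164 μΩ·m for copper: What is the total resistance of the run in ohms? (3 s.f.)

ρ = 0.0164 μΩ·m = 1.64×10^-8 Ω·m
Section 1: A_strand = π(1.7650e-03)² = 9.787e-06 m²; R₁ = ρL/(N·A_s) = (1.64×10^-8)(2.61)/(37×9.787e-06) = 1.182×10^-4 Ω
Section 2: A = π(d/2)² = π(3.9150e-03 m)² = 4.815e-05 m²
R₂ = (1.64×10^-8)(3.48)/(4.815e-05) = 0.001185 Ω
R = R₁ + R₂ = 0.00130 Ω

0.00130 Ω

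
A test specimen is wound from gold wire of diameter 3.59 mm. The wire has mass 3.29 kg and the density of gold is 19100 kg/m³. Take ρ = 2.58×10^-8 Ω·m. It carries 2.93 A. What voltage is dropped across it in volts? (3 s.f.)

0.127 V

A = π(d/2)² = π(1.7950e-03 m)² = 1.0122e-05 m²
L = m/(density·A) = 3.29/(19100×1.0122e-05) = 17.02 m
R = ρL/A = (2.58×10^-8)(17.02)/(1.0122e-05) = 0.04337 Ω
V = IR = 2.93 × 0.04337 = 0.127 V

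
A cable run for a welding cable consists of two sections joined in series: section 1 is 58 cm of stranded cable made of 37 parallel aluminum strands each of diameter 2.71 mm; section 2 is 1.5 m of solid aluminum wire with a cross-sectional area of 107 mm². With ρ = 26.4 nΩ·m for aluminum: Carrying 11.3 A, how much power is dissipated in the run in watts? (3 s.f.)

ρ = 26.4 nΩ·m = 2.64×10^-8 Ω·m
Section 1: A_strand = π(1.3550e-03)² = 5.768e-06 m²; R₁ = ρL/(N·A_s) = (2.64×10^-8)(0.58)/(37×5.768e-06) = 7.175×10^-5 Ω
Section 2: A = 107 mm² = 1.070e-04 m²
R₂ = (2.64×10^-8)(1.5)/(1.070e-04) = 3.701×10^-4 Ω
R = R₁ + R₂ = 4.418×10^-4 Ω
P = I²R = (11.3)² × 4.418×10^-4 = 0.0564 W

0.0564 W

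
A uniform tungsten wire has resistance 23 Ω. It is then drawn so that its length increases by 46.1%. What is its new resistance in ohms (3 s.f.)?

k = 1 + 46.1/100 = 1.461; volume constant ⇒ A' = A/k, so R' = k²R.
R' = 2.135 × 23 = 49.1 Ω

49.1 Ω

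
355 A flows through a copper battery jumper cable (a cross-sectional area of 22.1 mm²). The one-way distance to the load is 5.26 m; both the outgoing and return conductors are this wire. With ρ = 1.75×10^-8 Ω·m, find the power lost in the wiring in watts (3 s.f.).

1050 W

A = 22.1 mm² = 2.210e-05 m²
Total conductor length (both ways) L = 2 × 5.26 = 10.52 m
R = ρL/A = (1.75×10^-8)(10.52)/(2.210e-05) = 0.00833 Ω
P = I²R = (355)² × 0.00833 = 1050 W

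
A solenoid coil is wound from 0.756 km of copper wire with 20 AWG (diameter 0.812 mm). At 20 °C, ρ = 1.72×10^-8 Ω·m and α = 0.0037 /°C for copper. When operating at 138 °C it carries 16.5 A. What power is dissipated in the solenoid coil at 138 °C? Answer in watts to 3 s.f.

A = π(0.812/2 mm)² = π(4.0600e-04 m)² = 5.178e-07 m²
R₍20₎ = ρL/A = (1.72×10^-8)(756)/(5.178e-07) = 25.11 Ω
R₍138₎ = R₍20₎(1 + αΔT) = 25.11 × (1 + 0.0037×118) = 36.07 Ω
P = I²R = (16.5)² × 36.07 = 9820 W

9820 W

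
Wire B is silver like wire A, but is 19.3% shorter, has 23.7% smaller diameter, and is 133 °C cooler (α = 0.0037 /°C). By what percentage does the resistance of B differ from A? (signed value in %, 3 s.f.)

R ∝ ρL/d² with ρ ∝ (1+αΔT), so R_B/R_A = (1 − 19.3/100) × (1 − 23.7/100)⁻² × (1 − 0.0037×133)
= 0.807 × 1.718 × 0.5079 = 0.704
(R_B − R_A)/R_A = 0.704 − 1 = -29.6%

-29.6%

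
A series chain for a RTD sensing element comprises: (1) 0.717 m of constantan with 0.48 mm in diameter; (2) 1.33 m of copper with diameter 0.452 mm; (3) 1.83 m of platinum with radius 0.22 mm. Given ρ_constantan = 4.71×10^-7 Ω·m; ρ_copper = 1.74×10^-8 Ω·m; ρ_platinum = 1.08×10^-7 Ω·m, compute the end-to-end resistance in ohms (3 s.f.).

3.31 Ω

Seg 1: A = π(d/2)² = π(2.4000e-04 m)² = 1.810e-07 m²
R_1 = (4.71×10^-7)(0.717)/(1.810e-07) = 1.866 Ω
Seg 2: A = π(d/2)² = π(2.2600e-04 m)² = 1.605e-07 m²
R_2 = (1.74×10^-8)(1.33)/(1.605e-07) = 0.1442 Ω
Seg 3: A = πr² = π(2.2000e-04 m)² = 1.521e-07 m²
R_3 = (1.08×10^-7)(1.83)/(1.521e-07) = 1.3 Ω
R_total = R_1 + R_2 + R_3 = 3.31 Ω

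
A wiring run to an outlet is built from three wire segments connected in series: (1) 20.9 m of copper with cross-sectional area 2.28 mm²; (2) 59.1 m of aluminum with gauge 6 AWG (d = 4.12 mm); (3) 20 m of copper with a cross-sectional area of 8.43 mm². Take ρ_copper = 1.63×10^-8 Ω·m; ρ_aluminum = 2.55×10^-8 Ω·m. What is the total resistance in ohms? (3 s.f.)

Seg 1: A = 2.28 mm² = 2.280e-06 m²
R_1 = (1.63×10^-8)(20.9)/(2.280e-06) = 0.1494 Ω
Seg 2: A = π(4.12/2 mm)² = π(2.0600e-03 m)² = 1.333e-05 m²
R_2 = (2.55×10^-8)(59.1)/(1.333e-05) = 0.113 Ω
Seg 3: A = 8.43 mm² = 8.430e-06 m²
R_3 = (1.63×10^-8)(20)/(8.430e-06) = 0.03867 Ω
R_total = R_1 + R_2 + R_3 = 0.301 Ω

0.301 Ω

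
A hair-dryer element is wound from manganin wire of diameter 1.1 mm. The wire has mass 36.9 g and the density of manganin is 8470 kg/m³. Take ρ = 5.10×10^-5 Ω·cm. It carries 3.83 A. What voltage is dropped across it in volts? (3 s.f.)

ρ = 5.10×10^-5 Ω·cm = 5.10×10^-7 Ω·m
A = π(d/2)² = π(5.5000e-04 m)² = 9.5033e-07 m²
L = m/(density·A) = 0.0369/(8470×9.5033e-07) = 4.584 m
R = ρL/A = (5.10×10^-7)(4.584)/(9.5033e-07) = 2.46 Ω
V = IR = 3.83 × 2.46 = 9.42 V

9.42 V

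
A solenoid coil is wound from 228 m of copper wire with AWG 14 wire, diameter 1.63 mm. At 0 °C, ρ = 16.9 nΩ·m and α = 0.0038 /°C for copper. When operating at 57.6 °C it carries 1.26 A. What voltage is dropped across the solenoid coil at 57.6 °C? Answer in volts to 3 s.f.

ρ = 16.9 nΩ·m = 1.69×10^-8 Ω·m
A = π(1.63/2 mm)² = π(8.1500e-04 m)² = 2.087e-06 m²
R₍0₎ = ρL/A = (1.69×10^-8)(228)/(2.087e-06) = 1.847 Ω
R₍57.6₎ = R₍0₎(1 + αΔT) = 1.847 × (1 + 0.0038×57.6) = 2.251 Ω
V = IR = 1.26 × 2.251 = 2.84 V

2.84 V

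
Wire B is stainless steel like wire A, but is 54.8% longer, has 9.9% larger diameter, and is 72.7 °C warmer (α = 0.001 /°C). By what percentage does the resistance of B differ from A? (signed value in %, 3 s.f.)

R ∝ ρL/d² with ρ ∝ (1+αΔT), so R_B/R_A = (1 + 54.8/100) × (1 + 9.9/100)⁻² × (1 + 0.001×72.7)
= 1.548 × 0.8279 × 1.073 = 1.375
(R_B − R_A)/R_A = 1.375 − 1 = 37.5%

37.5%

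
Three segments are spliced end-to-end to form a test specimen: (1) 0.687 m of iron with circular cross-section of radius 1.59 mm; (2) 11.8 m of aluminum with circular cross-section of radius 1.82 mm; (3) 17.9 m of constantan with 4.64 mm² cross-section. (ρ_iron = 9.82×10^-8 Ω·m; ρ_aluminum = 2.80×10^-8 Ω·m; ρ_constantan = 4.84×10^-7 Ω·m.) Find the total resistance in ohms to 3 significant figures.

Seg 1: A = πr² = π(1.5900e-03 m)² = 7.942e-06 m²
R_1 = (9.82×10^-8)(0.687)/(7.942e-06) = 0.008494 Ω
Seg 2: A = πr² = π(1.8200e-03 m)² = 1.041e-05 m²
R_2 = (2.80×10^-8)(11.8)/(1.041e-05) = 0.03175 Ω
Seg 3: A = 4.64 mm² = 4.640e-06 m²
R_3 = (4.84×10^-7)(17.9)/(4.640e-06) = 1.867 Ω
R_total = R_1 + R_2 + R_3 = 1.91 Ω

1.91 Ω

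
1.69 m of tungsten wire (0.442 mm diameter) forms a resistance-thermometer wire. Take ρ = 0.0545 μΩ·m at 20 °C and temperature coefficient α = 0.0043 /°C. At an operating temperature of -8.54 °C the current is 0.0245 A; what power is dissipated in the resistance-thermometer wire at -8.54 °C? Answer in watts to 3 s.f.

3.16×10^-4 W

ρ = 0.0545 μΩ·m = 5.45×10^-8 Ω·m
A = π(d/2)² = π(2.2100e-04 m)² = 1.534e-07 m²
R₍20₎ = ρL/A = (5.45×10^-8)(1.69)/(1.534e-07) = 0.6003 Ω
R₍-8.54₎ = R₍20₎(1 + αΔT) = 0.6003 × (1 + 0.0043×-28.5) = 0.5266 Ω
P = I²R = (0.0245)² × 0.5266 = 3.16×10^-4 W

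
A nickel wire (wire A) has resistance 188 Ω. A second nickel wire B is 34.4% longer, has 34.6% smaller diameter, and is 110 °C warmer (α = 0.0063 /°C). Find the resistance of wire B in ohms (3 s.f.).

R ∝ ρL/d² with ρ ∝ (1+αΔT), so R_B/R_A = (1 + 34.4/100) × (1 − 34.6/100)⁻² × (1 + 0.0063×110)
= 1.344 × 2.338 × 1.693 = 5.32
R_B = 5.32 × 188 = 1000 Ω

1000 Ω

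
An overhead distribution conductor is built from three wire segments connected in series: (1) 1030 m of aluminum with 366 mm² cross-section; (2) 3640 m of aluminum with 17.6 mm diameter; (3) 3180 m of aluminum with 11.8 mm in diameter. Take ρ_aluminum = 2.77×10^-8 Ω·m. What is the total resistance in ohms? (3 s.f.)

Seg 1: A = 366 mm² = 3.660e-04 m²
R_1 = (2.77×10^-8)(1030)/(3.660e-04) = 0.07795 Ω
Seg 2: A = π(d/2)² = π(8.8000e-03 m)² = 2.433e-04 m²
R_2 = (2.77×10^-8)(3640)/(2.433e-04) = 0.4144 Ω
Seg 3: A = π(d/2)² = π(5.9000e-03 m)² = 1.094e-04 m²
R_3 = (2.77×10^-8)(3180)/(1.094e-04) = 0.8055 Ω
R_total = R_1 + R_2 + R_3 = 1.30 Ω

1.30 Ω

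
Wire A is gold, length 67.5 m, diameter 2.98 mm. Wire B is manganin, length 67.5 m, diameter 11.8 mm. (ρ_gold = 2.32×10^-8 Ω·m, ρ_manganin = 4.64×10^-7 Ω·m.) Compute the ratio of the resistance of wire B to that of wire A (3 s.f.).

R ∝ ρL/d², so R_B/R_A = (ρ_B/ρ_A) × (d_A/d_B)²
= (4.64×10^-7/2.32×10^-8) × (2.98/11.8)² = 1.28

1.28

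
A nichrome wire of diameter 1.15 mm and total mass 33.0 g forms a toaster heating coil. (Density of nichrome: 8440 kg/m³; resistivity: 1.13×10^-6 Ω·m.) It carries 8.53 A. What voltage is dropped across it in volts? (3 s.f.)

34.9 V

A = π(d/2)² = π(5.7500e-04 m)² = 1.0387e-06 m²
L = m/(density·A) = 0.033/(8440×1.0387e-06) = 3.764 m
R = ρL/A = (1.13×10^-6)(3.764)/(1.0387e-06) = 4.095 Ω
V = IR = 8.53 × 4.095 = 34.9 V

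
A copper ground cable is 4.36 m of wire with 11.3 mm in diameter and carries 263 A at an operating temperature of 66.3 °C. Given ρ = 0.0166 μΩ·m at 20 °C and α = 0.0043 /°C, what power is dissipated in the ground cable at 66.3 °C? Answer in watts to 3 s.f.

59.9 W

ρ = 0.0166 μΩ·m = 1.66×10^-8 Ω·m
A = π(d/2)² = π(5.6500e-03 m)² = 1.003e-04 m²
R₍20₎ = ρL/A = (1.66×10^-8)(4.36)/(1.003e-04) = 7.217×10^-4 Ω
R₍66.3₎ = R₍20₎(1 + αΔT) = 7.217×10^-4 × (1 + 0.0043×46.3) = 8.654×10^-4 Ω
P = I²R = (263)² × 8.654×10^-4 = 59.9 W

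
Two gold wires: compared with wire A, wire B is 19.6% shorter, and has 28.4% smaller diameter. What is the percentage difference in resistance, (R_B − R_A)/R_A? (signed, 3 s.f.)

R ∝ L/d², so R_B/R_A = (1 − 19.6/100) × (1 − 28.4/100)⁻²
= 0.804 × 1.951 = 1.568
(R_B − R_A)/R_A = 1.568 − 1 = 56.8%

56.8%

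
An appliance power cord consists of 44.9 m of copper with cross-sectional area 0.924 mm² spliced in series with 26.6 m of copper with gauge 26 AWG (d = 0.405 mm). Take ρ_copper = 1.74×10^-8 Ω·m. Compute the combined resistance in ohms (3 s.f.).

Segment 1: A = 0.924 mm² = 9.240e-07 m²
R₁ = ρL/A = (1.74×10^-8)(44.9)/(9.240e-07) = 0.8455 Ω
Segment 2: A = π(0.405/2 mm)² = π(2.0250e-04 m)² = 1.288e-07 m²
R₂ = (1.74×10^-8)(26.6)/(1.288e-07) = 3.593 Ω
R = R₁ + R₂ = 4.44 Ω

4.44 Ω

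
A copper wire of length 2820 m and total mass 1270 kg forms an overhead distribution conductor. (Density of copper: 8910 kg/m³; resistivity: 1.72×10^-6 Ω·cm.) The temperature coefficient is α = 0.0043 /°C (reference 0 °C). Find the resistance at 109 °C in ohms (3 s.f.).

1.41 Ω

ρ = 1.72×10^-6 Ω·cm = 1.72×10^-8 Ω·m
A = m/(density·L) = 1270/(8910×2820) = 5.0545e-05 m²
R = ρL/A = (1.72×10^-8)(2820)/(5.0545e-05) = 0.9596 Ω
R(109 °C) = 0.9596 × (1 + 0.0043×109) = 1.41 Ω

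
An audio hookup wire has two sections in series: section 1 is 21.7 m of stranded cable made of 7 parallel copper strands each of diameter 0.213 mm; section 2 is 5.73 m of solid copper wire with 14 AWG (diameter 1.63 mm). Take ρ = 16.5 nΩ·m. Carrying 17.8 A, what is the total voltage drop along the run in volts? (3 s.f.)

ρ = 16.5 nΩ·m = 1.65×10^-8 Ω·m
Section 1: A_strand = π(1.0650e-04)² = 3.563e-08 m²; R₁ = ρL/(N·A_s) = (1.65×10^-8)(21.7)/(7×3.563e-08) = 1.435 Ω
Section 2: A = π(1.63/2 mm)² = π(8.1500e-04 m)² = 2.087e-06 m²
R₂ = (1.65×10^-8)(5.73)/(2.087e-06) = 0.04531 Ω
R = R₁ + R₂ = 1.481 Ω
V = IR = 17.8 × 1.481 = 26.4 V

26.4 V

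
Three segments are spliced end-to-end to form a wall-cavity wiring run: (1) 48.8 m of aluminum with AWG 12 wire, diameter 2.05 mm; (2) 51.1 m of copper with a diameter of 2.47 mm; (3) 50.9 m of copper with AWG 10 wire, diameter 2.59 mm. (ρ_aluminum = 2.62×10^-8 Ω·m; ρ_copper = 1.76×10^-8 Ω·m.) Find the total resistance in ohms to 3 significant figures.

Seg 1: A = π(2.05/2 mm)² = π(1.0250e-03 m)² = 3.301e-06 m²
R_1 = (2.62×10^-8)(48.8)/(3.301e-06) = 0.3874 Ω
Seg 2: A = π(d/2)² = π(1.2350e-03 m)² = 4.792e-06 m²
R_2 = (1.76×10^-8)(51.1)/(4.792e-06) = 0.1877 Ω
Seg 3: A = π(2.59/2 mm)² = π(1.2950e-03 m)² = 5.269e-06 m²
R_3 = (1.76×10^-8)(50.9)/(5.269e-06) = 0.17 Ω
R_total = R_1 + R_2 + R_3 = 0.745 Ω

0.745 Ω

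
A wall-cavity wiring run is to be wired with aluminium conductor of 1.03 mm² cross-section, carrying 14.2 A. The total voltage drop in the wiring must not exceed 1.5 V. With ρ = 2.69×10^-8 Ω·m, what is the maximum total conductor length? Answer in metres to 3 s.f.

4.04 m

A = 1.03 mm² = 1.030e-06 m²
L_max = V_max·A/(1·ρI) = (1.5)(1.030e-06)/(2.69×10^-8×14.2) = 4.04 m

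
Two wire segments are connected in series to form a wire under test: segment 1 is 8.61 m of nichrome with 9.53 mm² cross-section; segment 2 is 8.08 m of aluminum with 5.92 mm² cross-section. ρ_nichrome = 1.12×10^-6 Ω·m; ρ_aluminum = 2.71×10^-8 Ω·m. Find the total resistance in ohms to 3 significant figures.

1.05 Ω

Segment 1: A = 9.53 mm² = 9.530e-06 m²
R₁ = ρL/A = (1.12×10^-6)(8.61)/(9.530e-06) = 1.012 Ω
Segment 2: A = 5.92 mm² = 5.920e-06 m²
R₂ = (2.71×10^-8)(8.08)/(5.920e-06) = 0.03699 Ω
R = R₁ + R₂ = 1.05 Ω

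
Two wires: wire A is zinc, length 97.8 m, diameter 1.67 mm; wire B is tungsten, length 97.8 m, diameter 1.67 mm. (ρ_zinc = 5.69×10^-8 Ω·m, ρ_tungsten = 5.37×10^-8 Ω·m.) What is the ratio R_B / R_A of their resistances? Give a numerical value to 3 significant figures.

R ∝ ρL/d², so R_B/R_A = (ρ_B/ρ_A)
= (5.37×10^-8/5.69×10^-8) = 0.944

0.944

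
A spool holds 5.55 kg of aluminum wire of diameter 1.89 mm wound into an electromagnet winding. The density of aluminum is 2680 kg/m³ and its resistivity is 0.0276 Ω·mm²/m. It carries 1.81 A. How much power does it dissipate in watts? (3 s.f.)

23.8 W

ρ = 0.0276 Ω·mm²/m = 2.76×10^-8 Ω·m
A = π(d/2)² = π(9.4500e-04 m)² = 2.8055e-06 m²
L = m/(density·A) = 5.55/(2680×2.8055e-06) = 738.2 m
R = ρL/A = (2.76×10^-8)(738.2)/(2.8055e-06) = 7.262 Ω
P = I²R = (1.81)² × 7.262 = 23.8 W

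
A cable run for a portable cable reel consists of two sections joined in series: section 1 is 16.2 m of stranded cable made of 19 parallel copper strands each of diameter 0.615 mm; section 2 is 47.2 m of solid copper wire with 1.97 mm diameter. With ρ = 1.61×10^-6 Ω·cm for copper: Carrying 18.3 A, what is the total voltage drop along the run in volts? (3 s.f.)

5.41 V

ρ = 1.61×10^-6 Ω·cm = 1.61×10^-8 Ω·m
Section 1: A_strand = π(3.0750e-04)² = 2.971e-07 m²; R₁ = ρL/(N·A_s) = (1.61×10^-8)(16.2)/(19×2.971e-07) = 0.04621 Ω
Section 2: A = π(d/2)² = π(9.8500e-04 m)² = 3.048e-06 m²
R₂ = (1.61×10^-8)(47.2)/(3.048e-06) = 0.2493 Ω
R = R₁ + R₂ = 0.2955 Ω
V = IR = 18.3 × 0.2955 = 5.41 V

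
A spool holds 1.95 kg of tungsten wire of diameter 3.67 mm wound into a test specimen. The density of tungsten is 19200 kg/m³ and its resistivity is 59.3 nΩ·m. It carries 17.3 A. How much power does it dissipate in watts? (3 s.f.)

ρ = 59.3 nΩ·m = 5.93×10^-8 Ω·m
A = π(d/2)² = π(1.8350e-03 m)² = 1.0578e-05 m²
L = m/(density·A) = 1.95/(19200×1.0578e-05) = 9.601 m
R = ρL/A = (5.93×10^-8)(9.601)/(1.0578e-05) = 0.05382 Ω
P = I²R = (17.3)² × 0.05382 = 16.1 W

16.1 W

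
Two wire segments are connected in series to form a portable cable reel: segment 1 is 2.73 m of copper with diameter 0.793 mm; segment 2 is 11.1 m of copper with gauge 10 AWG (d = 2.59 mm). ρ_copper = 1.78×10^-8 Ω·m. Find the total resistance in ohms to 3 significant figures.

0.136 Ω

Segment 1: A = π(d/2)² = π(3.9650e-04 m)² = 4.939e-07 m²
R₁ = ρL/A = (1.78×10^-8)(2.73)/(4.939e-07) = 0.09839 Ω
Segment 2: A = π(2.59/2 mm)² = π(1.2950e-03 m)² = 5.269e-06 m²
R₂ = (1.78×10^-8)(11.1)/(5.269e-06) = 0.0375 Ω
R = R₁ + R₂ = 0.136 Ω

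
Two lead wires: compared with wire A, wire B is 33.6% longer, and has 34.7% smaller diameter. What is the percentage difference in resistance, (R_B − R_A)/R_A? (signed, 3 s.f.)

R ∝ L/d², so R_B/R_A = (1 + 33.6/100) × (1 − 34.7/100)⁻²
= 1.336 × 2.345 = 3.133
(R_B − R_A)/R_A = 3.133 − 1 = 213%

213%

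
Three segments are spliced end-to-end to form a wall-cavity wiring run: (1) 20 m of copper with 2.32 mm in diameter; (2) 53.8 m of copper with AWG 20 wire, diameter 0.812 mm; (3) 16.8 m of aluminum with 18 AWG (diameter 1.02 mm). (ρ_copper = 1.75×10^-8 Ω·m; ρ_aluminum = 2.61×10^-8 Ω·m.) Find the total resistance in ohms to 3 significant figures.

2.44 Ω

Seg 1: A = π(d/2)² = π(1.1600e-03 m)² = 4.227e-06 m²
R_1 = (1.75×10^-8)(20)/(4.227e-06) = 0.08279 Ω
Seg 2: A = π(0.812/2 mm)² = π(4.0600e-04 m)² = 5.178e-07 m²
R_2 = (1.75×10^-8)(53.8)/(5.178e-07) = 1.818 Ω
Seg 3: A = π(1.02/2 mm)² = π(5.1000e-04 m)² = 8.171e-07 m²
R_3 = (2.61×10^-8)(16.8)/(8.171e-07) = 0.5366 Ω
R_total = R_1 + R_2 + R_3 = 2.44 Ω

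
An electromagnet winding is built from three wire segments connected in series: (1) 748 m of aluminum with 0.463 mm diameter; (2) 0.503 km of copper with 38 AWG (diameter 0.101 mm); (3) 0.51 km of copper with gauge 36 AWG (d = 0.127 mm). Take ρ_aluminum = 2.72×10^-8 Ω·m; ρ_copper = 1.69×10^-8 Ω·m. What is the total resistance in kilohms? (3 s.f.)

1.86 kΩ

Seg 1: A = π(d/2)² = π(2.3150e-04 m)² = 1.684e-07 m²
R_1 = (2.72×10^-8)(748)/(1.684e-07) = 120.8 Ω
Seg 2: A = π(0.101/2 mm)² = π(5.0500e-05 m)² = 8.012e-09 m²
R_2 = (1.69×10^-8)(503)/(8.012e-09) = 1061 Ω
Seg 3: A = π(0.127/2 mm)² = π(6.3500e-05 m)² = 1.267e-08 m²
R_3 = (1.69×10^-8)(510)/(1.267e-08) = 680.4 Ω
R_total = R_1 + R_2 + R_3 = 1.86 kΩ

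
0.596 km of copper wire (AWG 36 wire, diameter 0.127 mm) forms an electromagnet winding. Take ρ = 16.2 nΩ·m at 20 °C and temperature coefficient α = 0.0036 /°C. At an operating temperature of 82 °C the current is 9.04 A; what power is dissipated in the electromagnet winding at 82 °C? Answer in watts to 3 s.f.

ρ = 16.2 nΩ·m = 1.62×10^-8 Ω·m
A = π(0.127/2 mm)² = π(6.3500e-05 m)² = 1.267e-08 m²
R₍20₎ = ρL/A = (1.62×10^-8)(596)/(1.267e-08) = 762.2 Ω
R₍82₎ = R₍20₎(1 + αΔT) = 762.2 × (1 + 0.0036×62) = 932.3 Ω
P = I²R = (9.04)² × 932.3 = 76200 W

76200 W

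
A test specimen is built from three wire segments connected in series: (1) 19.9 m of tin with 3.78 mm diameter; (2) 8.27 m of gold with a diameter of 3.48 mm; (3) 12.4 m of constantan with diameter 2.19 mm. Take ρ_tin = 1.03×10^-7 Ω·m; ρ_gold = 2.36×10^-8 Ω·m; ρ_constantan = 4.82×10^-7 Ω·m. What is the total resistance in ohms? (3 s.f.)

Seg 1: A = π(d/2)² = π(1.8900e-03 m)² = 1.122e-05 m²
R_1 = (1.03×10^-7)(19.9)/(1.122e-05) = 0.1826 Ω
Seg 2: A = π(d/2)² = π(1.7400e-03 m)² = 9.511e-06 m²
R_2 = (2.36×10^-8)(8.27)/(9.511e-06) = 0.02052 Ω
Seg 3: A = π(d/2)² = π(1.0950e-03 m)² = 3.767e-06 m²
R_3 = (4.82×10^-7)(12.4)/(3.767e-06) = 1.587 Ω
R_total = R_1 + R_2 + R_3 = 1.79 Ω

1.79 Ω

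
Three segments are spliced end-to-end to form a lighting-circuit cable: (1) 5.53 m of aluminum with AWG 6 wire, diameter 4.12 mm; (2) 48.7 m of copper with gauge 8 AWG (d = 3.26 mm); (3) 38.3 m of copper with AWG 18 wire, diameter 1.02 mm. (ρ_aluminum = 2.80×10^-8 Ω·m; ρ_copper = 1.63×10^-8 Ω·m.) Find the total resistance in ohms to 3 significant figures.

0.871 Ω

Seg 1: A = π(4.12/2 mm)² = π(2.0600e-03 m)² = 1.333e-05 m²
R_1 = (2.80×10^-8)(5.53)/(1.333e-05) = 0.01161 Ω
Seg 2: A = π(3.26/2 mm)² = π(1.6300e-03 m)² = 8.347e-06 m²
R_2 = (1.63×10^-8)(48.7)/(8.347e-06) = 0.0951 Ω
Seg 3: A = π(1.02/2 mm)² = π(5.1000e-04 m)² = 8.171e-07 m²
R_3 = (1.63×10^-8)(38.3)/(8.171e-07) = 0.764 Ω
R_total = R_1 + R_2 + R_3 = 0.871 Ω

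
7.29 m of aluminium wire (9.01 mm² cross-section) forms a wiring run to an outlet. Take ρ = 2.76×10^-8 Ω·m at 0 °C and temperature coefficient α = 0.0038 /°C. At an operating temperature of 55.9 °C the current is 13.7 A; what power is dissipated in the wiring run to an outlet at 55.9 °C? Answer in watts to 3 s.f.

A = 9.01 mm² = 9.010e-06 m²
R₍0₎ = ρL/A = (2.76×10^-8)(7.29)/(9.010e-06) = 0.02233 Ω
R₍55.9₎ = R₍0₎(1 + αΔT) = 0.02233 × (1 + 0.0038×55.9) = 0.02707 Ω
P = I²R = (13.7)² × 0.02707 = 5.08 W

5.08 W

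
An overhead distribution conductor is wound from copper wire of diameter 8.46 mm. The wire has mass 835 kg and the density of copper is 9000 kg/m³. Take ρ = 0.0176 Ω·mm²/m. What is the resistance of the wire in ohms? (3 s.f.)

ρ = 0.0176 Ω·mm²/m = 1.76×10^-8 Ω·m
A = π(d/2)² = π(4.2300e-03 m)² = 5.6212e-05 m²
L = m/(density·A) = 835/(9000×5.6212e-05) = 1650 m
R = ρL/A = (1.76×10^-8)(1650)/(5.6212e-05) = 0.517 Ω

0.517 Ω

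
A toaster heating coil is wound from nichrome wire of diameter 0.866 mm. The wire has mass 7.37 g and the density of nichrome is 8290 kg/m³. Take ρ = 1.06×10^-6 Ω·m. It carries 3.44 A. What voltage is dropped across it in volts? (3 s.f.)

A = π(d/2)² = π(4.3300e-04 m)² = 5.8901e-07 m²
L = m/(density·A) = 0.00737/(8290×5.8901e-07) = 1.509 m
R = ρL/A = (1.06×10^-6)(1.509)/(5.8901e-07) = 2.716 Ω
V = IR = 3.44 × 2.716 = 9.34 V

9.34 V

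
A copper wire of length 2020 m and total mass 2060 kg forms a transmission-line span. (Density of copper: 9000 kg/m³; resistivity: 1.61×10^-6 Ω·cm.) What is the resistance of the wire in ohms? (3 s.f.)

0.287 Ω

ρ = 1.61×10^-6 Ω·cm = 1.61×10^-8 Ω·m
A = m/(density·L) = 2060/(9000×2020) = 1.1331e-04 m²
R = ρL/A = (1.61×10^-8)(2020)/(1.1331e-04) = 0.287 Ω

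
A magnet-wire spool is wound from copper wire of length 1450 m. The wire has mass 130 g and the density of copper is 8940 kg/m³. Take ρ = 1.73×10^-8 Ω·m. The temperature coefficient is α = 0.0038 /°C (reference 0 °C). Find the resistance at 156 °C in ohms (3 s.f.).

3980 Ω

A = m/(density·L) = 0.13/(8940×1450) = 1.0029e-08 m²
R = ρL/A = (1.73×10^-8)(1450)/(1.0029e-08) = 2501 Ω
R(156 °C) = 2501 × (1 + 0.0038×156) = 3980 Ω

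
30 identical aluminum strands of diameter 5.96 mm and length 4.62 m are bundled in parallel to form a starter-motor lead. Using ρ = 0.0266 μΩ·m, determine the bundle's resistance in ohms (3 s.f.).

1.47×10^-4 Ω

ρ = 0.0266 μΩ·m = 2.66×10^-8 Ω·m
A_strand = π(2.9800e-03 m)² = 2.790e-05 m²
R_strand = ρL/A = (2.66×10^-8)(4.62)/(2.790e-05) = 0.004405 Ω
R_total = R_strand/N = 0.004405/30 = 1.47×10^-4 Ω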